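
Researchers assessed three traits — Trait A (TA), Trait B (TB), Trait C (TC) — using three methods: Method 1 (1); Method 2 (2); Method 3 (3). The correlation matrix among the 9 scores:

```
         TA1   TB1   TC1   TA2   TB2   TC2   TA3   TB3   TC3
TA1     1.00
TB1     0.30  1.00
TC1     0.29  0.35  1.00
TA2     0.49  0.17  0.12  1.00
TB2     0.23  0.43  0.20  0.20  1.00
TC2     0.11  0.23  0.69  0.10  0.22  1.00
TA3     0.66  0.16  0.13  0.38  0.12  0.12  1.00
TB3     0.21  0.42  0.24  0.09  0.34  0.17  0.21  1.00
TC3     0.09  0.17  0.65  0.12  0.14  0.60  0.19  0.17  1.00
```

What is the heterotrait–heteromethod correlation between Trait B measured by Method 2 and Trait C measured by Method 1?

0.20

Different traits and methods: r(TB2, TC1) = 0.20.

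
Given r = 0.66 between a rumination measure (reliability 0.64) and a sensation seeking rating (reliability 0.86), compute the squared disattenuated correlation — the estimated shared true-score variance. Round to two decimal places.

0.79

Disattenuated r = 0.66 / √(0.64 × 0.86) = 0.66 / 0.7419 = 0.8896.
Shared true-score variance = 0.8896² = 0.7914 ≈ 0.79.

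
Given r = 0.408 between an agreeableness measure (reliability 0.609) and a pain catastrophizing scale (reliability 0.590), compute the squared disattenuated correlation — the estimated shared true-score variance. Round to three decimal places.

Disattenuated r = 0.408 / √(0.609 × 0.590) = 0.408 / 0.5994 = 0.6807.
Shared true-score variance = 0.6807² = 0.4634 ≈ 0.463.

0.463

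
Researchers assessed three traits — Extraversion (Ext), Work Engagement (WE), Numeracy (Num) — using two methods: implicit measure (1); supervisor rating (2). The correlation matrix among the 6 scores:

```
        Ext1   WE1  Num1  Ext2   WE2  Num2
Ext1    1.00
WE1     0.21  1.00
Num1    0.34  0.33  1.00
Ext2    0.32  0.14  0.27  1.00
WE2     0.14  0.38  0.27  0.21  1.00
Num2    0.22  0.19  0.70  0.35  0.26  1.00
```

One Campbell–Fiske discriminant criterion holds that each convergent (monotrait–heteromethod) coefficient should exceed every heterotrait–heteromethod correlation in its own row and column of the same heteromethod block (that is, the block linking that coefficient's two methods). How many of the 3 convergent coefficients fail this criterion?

Each convergent coefficient versus the relevant comparison correlations:
Ext (methods 1·2): 0.32 vs {0.14, 0.14, 0.22, 0.27} → pass.
WE (methods 1·2): 0.38 vs {0.14, 0.14, 0.19, 0.27} → pass.
Num (methods 1·2): 0.70 vs {0.27, 0.22, 0.27, 0.19} → pass.
0 of 3 fail.

0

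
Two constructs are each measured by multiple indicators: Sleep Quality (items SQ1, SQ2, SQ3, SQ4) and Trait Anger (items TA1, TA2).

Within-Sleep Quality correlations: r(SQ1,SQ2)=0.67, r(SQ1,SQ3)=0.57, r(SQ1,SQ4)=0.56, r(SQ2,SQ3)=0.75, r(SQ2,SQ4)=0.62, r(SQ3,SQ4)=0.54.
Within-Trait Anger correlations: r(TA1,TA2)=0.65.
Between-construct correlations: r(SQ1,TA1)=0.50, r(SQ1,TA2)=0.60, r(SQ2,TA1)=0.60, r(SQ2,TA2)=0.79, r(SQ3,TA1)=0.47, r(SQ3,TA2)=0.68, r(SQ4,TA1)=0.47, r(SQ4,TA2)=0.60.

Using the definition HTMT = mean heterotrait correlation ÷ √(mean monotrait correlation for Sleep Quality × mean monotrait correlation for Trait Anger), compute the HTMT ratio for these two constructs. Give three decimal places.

0.929

Mean heterotrait r = 4.71/8 = 0.5888.
Mean within-SQ = 3.71/6 = 0.6183; mean within-TA = 0.65/1 = 0.6500.
Geometric mean = √(0.6183 × 0.6500) = 0.6340.
HTMT = 0.5888 / 0.6340 = 0.929.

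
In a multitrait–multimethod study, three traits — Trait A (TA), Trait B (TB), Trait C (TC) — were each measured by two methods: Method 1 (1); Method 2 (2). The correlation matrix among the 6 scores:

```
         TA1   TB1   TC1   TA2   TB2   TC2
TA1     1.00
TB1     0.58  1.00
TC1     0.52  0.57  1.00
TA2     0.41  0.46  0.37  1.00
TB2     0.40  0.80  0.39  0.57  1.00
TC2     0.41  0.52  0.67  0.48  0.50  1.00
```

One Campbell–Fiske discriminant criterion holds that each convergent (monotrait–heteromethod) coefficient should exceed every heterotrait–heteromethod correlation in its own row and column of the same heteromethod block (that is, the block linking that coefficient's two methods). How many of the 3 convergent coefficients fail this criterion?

1

Each convergent coefficient versus the relevant comparison correlations:
TA (methods 1·2): 0.41 vs {0.40, 0.46, 0.41, 0.37} → fail.
TB (methods 1·2): 0.80 vs {0.46, 0.40, 0.52, 0.39} → pass.
TC (methods 1·2): 0.67 vs {0.37, 0.41, 0.39, 0.52} → pass.
1 of 3 fail.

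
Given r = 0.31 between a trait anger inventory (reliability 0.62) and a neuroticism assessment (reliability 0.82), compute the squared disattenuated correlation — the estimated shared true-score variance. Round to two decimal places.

0.19

Disattenuated r = 0.31 / √(0.62 × 0.82) = 0.31 / 0.7130 = 0.4348.
Shared true-score variance = 0.4348² = 0.1891 ≈ 0.19.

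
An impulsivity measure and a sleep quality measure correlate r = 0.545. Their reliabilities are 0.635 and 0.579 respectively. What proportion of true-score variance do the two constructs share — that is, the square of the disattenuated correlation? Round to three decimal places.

Disattenuated r = 0.545 / √(0.635 × 0.579) = 0.545 / 0.6064 = 0.8987.
Shared true-score variance = 0.8987² = 0.8077 ≈ 0.808.

0.808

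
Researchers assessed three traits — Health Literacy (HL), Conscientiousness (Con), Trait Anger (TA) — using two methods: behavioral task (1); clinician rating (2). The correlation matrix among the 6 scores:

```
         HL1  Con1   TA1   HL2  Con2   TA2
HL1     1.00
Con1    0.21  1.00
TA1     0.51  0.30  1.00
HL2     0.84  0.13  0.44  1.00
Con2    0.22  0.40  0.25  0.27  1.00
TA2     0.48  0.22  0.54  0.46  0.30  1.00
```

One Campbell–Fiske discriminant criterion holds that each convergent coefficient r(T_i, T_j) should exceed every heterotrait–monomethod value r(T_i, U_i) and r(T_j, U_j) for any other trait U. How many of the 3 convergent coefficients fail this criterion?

Checking each validity diagonal entry against its comparison values:
HL (methods 1·2): 0.84 vs {0.21, 0.27, 0.51, 0.46} → pass.
Con (methods 1·2): 0.40 vs {0.21, 0.27, 0.30, 0.30} → pass.
TA (methods 1·2): 0.54 vs {0.51, 0.46, 0.30, 0.30} → pass.
0 of 3 fail.

0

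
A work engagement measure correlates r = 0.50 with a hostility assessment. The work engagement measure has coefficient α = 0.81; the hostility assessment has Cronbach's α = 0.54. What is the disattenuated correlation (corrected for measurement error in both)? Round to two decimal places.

0.76

r_true = r_obs / √(r_xx · r_yy) = 0.50 / √(0.81 × 0.54) = 0.50 / √0.4374 = 0.50 / 0.6614 ≈ 0.76.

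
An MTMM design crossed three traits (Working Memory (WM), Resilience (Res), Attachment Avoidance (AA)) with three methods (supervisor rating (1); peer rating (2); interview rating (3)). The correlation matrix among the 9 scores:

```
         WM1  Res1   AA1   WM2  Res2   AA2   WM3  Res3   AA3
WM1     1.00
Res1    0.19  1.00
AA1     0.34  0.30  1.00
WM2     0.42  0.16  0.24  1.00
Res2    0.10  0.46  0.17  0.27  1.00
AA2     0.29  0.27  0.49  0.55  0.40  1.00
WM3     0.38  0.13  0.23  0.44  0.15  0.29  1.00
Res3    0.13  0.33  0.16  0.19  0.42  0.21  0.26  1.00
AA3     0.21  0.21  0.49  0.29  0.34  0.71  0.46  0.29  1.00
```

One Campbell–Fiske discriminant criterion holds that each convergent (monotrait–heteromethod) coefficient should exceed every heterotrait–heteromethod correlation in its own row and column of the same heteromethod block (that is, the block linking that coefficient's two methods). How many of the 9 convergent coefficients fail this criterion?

Convergent coefficients and their comparison sets:
WM (methods 1·2): 0.42 vs {0.10, 0.16, 0.29, 0.24} → pass.
WM (methods 1·3): 0.38 vs {0.13, 0.13, 0.21, 0.23} → pass.
WM (methods 2·3): 0.44 vs {0.19, 0.15, 0.29, 0.29} → pass.
Res (methods 1·2): 0.46 vs {0.16, 0.10, 0.27, 0.17} → pass.
Res (methods 1·3): 0.33 vs {0.13, 0.13, 0.21, 0.16} → pass.
Res (methods 2·3): 0.42 vs {0.15, 0.19, 0.34, 0.21} → pass.
AA (methods 1·2): 0.49 vs {0.24, 0.29, 0.17, 0.27} → pass.
AA (methods 1·3): 0.49 vs {0.23, 0.21, 0.16, 0.21} → pass.
AA (methods 2·3): 0.71 vs {0.29, 0.29, 0.21, 0.34} → pass.
0 of 9 fail.

0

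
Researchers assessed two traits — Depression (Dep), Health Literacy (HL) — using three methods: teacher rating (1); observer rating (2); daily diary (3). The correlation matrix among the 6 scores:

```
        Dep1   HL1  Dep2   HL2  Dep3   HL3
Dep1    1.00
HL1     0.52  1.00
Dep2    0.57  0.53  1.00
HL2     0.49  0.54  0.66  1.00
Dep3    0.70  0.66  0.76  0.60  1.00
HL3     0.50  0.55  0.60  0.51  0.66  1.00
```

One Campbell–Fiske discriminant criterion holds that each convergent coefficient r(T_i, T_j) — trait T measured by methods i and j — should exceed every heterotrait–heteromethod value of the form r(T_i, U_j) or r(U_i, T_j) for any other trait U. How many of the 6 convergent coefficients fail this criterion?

2

Each convergent coefficient versus the relevant comparison correlations:
Dep (methods 1·2): 0.57 vs {0.49, 0.53} → pass.
Dep (methods 1·3): 0.70 vs {0.50, 0.66} → pass.
Dep (methods 2·3): 0.76 vs {0.60, 0.60} → pass.
HL (methods 1·2): 0.54 vs {0.53, 0.49} → pass.
HL (methods 1·3): 0.55 vs {0.66, 0.50} → fail.
HL (methods 2·3): 0.51 vs {0.60, 0.60} → fail.
2 of 6 fail.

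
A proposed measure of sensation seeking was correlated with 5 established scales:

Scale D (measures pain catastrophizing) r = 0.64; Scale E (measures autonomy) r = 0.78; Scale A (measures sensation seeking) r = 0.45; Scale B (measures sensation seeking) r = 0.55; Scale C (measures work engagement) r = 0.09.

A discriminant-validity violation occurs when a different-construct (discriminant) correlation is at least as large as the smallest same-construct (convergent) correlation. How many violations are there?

2

Convergent (same construct = sensation seeking): Scale A, Scale B.
Smallest convergent = 0.45. Discriminant values: 0.64, 0.78, 0.09; count ≥ 0.45 → 2.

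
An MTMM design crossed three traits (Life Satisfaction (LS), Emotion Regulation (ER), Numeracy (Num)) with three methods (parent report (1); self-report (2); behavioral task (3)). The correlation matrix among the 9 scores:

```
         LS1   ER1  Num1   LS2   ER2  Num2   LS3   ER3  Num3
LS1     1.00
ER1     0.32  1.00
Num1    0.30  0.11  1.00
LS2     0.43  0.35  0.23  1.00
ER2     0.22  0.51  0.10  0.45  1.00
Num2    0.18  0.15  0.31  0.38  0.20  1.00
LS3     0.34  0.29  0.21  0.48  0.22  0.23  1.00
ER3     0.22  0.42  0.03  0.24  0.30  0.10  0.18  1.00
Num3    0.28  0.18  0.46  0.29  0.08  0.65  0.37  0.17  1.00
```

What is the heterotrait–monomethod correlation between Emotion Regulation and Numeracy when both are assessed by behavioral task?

Different traits, same method: r(ER3, Num3) = 0.17.

0.17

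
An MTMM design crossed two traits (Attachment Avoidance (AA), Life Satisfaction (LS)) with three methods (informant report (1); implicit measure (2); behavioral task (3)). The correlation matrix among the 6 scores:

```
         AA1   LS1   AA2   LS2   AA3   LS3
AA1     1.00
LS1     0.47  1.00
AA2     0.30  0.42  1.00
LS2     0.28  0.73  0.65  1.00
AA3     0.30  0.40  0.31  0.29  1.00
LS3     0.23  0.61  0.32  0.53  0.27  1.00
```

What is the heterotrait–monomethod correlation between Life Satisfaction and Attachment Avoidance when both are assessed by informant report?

0.47

Different traits, same method: r(LS1, AA1) = 0.47.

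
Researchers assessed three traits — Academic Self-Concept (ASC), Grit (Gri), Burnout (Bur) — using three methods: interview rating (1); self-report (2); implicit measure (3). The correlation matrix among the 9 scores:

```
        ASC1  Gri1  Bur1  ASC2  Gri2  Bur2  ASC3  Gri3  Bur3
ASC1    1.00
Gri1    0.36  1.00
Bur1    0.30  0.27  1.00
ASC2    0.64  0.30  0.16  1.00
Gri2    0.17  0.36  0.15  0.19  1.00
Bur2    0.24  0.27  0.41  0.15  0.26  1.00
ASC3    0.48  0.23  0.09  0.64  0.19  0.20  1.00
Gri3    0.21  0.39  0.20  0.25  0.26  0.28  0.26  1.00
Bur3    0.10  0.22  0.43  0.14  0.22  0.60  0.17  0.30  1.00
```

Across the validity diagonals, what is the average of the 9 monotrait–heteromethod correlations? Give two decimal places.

Convergent values: 0.64, 0.48, 0.64, 0.36, 0.39, 0.26, 0.41, 0.43, 0.60; mean = 4.21/9 = 0.47.

0.47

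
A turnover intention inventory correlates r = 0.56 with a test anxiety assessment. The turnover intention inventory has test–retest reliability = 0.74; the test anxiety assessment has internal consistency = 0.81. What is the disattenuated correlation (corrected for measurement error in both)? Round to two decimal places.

r_true = r_obs / √(r_xx · r_yy) = 0.56 / √(0.74 × 0.81) = 0.56 / √0.5994 = 0.56 / 0.7742 ≈ 0.72.

0.72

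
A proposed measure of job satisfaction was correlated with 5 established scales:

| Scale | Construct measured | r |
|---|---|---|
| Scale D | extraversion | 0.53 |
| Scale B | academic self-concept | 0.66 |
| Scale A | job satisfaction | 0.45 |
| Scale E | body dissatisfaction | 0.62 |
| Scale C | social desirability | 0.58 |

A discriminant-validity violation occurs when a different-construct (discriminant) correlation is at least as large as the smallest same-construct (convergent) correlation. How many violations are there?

4

Convergent (same construct = job satisfaction): Scale A.
Smallest convergent = 0.45. Discriminant values: 0.53, 0.66, 0.62, 0.58; count ≥ 0.45 → 4.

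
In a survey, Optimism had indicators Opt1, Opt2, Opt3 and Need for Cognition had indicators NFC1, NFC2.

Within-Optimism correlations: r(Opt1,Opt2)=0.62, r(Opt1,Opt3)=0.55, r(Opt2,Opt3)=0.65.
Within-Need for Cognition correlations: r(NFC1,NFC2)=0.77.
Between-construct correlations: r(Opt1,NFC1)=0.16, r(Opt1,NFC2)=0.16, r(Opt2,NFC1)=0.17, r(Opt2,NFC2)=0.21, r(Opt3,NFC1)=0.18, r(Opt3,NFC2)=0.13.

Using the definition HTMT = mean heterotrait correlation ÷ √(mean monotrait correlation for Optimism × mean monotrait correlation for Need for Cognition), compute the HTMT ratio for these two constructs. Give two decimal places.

0.25

Between-construct mean = 1.01/6 = 0.1683.
Mean within-Opt = 1.82/3 = 0.6067; mean within-NFC = 0.77/1 = 0.7700.
Geometric mean = √(0.6067 × 0.7700) = 0.6835.
HTMT = 0.1683 / 0.6835 = 0.25.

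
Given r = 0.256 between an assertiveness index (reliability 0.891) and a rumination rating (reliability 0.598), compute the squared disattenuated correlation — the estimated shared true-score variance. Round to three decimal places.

0.123

Disattenuated r = 0.256 / √(0.891 × 0.598) = 0.256 / 0.7299 = 0.3507.
Shared true-score variance = 0.3507² = 0.1230 ≈ 0.123.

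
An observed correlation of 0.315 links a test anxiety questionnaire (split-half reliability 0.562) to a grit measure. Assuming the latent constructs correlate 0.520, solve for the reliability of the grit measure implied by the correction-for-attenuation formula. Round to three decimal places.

r_true = r_obs / √(r_xx · r_yy) ⇒ 0.520 = 0.315 / √(0.562 · r_yy).
√(0.562 · r_yy) = 0.315 / 0.520 = 0.6058; 0.562 · r_yy = 0.3670; r_yy = 0.3670 / 0.562 ≈ 0.653.

0.653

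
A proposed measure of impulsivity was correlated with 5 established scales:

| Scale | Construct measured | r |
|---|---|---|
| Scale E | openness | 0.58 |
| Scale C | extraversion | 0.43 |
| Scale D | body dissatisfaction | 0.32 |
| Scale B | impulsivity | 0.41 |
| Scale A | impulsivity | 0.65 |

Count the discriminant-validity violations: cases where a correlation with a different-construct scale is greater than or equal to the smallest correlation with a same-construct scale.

Convergent (same construct = impulsivity): Scale B, Scale A.
Smallest convergent = 0.41. Discriminant values: 0.58, 0.43, 0.32; count ≥ 0.41 → 2.

2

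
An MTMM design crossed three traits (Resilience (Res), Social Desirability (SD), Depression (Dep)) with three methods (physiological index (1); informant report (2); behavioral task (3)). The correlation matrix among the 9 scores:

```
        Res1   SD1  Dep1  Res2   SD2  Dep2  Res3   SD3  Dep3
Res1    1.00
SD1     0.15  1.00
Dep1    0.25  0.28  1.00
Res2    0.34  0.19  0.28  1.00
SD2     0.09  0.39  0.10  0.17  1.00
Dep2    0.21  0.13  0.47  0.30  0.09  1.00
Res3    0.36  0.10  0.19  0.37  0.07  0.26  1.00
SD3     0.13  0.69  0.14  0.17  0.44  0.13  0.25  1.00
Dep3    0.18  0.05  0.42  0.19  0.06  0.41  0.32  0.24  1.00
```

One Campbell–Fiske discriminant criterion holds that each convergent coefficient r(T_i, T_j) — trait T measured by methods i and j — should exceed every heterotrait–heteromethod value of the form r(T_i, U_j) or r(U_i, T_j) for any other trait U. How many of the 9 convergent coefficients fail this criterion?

0

Convergent coefficients and their comparison sets:
Res (methods 1·2): 0.34 vs {0.09, 0.19, 0.21, 0.28} → pass.
Res (methods 1·3): 0.36 vs {0.13, 0.10, 0.18, 0.19} → pass.
Res (methods 2·3): 0.37 vs {0.17, 0.07, 0.19, 0.26} → pass.
SD (methods 1·2): 0.39 vs {0.19, 0.09, 0.13, 0.10} → pass.
SD (methods 1·3): 0.69 vs {0.10, 0.13, 0.05, 0.14} → pass.
SD (methods 2·3): 0.44 vs {0.07, 0.17, 0.06, 0.13} → pass.
Dep (methods 1·2): 0.47 vs {0.28, 0.21, 0.10, 0.13} → pass.
Dep (methods 1·3): 0.42 vs {0.19, 0.18, 0.14, 0.05} → pass.
Dep (methods 2·3): 0.41 vs {0.26, 0.19, 0.13, 0.06} → pass.
0 of 9 fail.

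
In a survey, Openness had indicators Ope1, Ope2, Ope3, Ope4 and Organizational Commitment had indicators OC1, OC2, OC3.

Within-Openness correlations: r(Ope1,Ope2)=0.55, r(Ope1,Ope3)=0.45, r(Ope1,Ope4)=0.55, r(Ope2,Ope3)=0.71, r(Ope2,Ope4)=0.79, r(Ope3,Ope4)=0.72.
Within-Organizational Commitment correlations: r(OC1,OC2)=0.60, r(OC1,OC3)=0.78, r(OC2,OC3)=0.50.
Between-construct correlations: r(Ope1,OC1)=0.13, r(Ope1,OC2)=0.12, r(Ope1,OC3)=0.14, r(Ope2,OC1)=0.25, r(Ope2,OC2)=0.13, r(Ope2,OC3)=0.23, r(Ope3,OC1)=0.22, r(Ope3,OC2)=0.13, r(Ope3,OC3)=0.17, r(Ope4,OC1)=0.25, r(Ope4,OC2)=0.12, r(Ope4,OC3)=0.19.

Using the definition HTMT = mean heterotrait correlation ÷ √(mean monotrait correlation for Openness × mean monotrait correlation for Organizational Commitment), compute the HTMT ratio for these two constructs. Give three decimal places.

0.276

Between-construct mean = 2.08/12 = 0.1733.
Mean within-Ope = 3.77/6 = 0.6283; mean within-OC = 1.88/3 = 0.6267.
Geometric mean = √(0.6283 × 0.6267) = 0.6275.
HTMT = 0.1733 / 0.6275 = 0.276.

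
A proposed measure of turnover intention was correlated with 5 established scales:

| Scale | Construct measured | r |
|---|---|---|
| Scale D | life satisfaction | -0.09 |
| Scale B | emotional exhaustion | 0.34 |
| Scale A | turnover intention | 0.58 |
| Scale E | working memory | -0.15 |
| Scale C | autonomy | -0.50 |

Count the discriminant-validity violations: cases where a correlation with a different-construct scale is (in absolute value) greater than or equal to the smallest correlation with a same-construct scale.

Convergent (same construct = turnover intention): Scale A.
Smallest convergent = 0.58. Discriminant |r|: 0.09, 0.34, 0.15, 0.50; count ≥ 0.58 → 0.

0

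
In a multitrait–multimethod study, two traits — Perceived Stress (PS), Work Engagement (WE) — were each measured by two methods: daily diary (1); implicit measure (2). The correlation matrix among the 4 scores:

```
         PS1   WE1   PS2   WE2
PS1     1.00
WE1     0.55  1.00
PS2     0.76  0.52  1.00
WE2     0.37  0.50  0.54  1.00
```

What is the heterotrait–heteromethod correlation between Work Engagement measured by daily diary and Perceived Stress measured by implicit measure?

Different traits and methods: r(WE1, PS2) = 0.52.

0.52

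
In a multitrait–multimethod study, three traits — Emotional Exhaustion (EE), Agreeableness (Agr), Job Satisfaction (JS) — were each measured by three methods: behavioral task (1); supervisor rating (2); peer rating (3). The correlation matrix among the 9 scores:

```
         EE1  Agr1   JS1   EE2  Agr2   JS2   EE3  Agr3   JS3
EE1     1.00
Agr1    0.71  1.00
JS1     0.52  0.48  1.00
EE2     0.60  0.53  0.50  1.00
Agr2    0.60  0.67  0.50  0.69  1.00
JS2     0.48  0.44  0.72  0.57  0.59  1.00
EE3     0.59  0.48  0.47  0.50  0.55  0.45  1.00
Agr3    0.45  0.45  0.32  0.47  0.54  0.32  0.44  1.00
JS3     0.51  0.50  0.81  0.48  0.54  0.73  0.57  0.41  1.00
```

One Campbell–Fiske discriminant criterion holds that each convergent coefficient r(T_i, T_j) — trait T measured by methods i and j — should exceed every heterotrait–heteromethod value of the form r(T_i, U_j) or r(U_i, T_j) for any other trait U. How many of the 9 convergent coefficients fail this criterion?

Each convergent coefficient versus the relevant comparison correlations:
EE (methods 1·2): 0.60 vs {0.60, 0.53, 0.48, 0.50} → fail.
EE (methods 1·3): 0.59 vs {0.45, 0.48, 0.51, 0.47} → pass.
EE (methods 2·3): 0.50 vs {0.47, 0.55, 0.48, 0.45} → fail.
Agr (methods 1·2): 0.67 vs {0.53, 0.60, 0.44, 0.50} → pass.
Agr (methods 1·3): 0.45 vs {0.48, 0.45, 0.50, 0.32} → fail.
Agr (methods 2·3): 0.54 vs {0.55, 0.47, 0.54, 0.32} → fail.
JS (methods 1·2): 0.72 vs {0.50, 0.48, 0.50, 0.44} → pass.
JS (methods 1·3): 0.81 vs {0.47, 0.51, 0.32, 0.50} → pass.
JS (methods 2·3): 0.73 vs {0.45, 0.48, 0.32, 0.54} → pass.
4 of 9 fail.

4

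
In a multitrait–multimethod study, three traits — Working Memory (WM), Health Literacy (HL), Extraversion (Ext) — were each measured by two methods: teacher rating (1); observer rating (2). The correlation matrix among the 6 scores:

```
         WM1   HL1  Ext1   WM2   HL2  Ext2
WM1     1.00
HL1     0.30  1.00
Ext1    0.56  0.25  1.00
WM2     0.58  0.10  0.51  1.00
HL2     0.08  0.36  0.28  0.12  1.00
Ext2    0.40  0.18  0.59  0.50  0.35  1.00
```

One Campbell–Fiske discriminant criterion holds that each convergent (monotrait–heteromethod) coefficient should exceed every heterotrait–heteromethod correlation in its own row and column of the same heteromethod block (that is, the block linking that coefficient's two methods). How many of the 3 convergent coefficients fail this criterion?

0

Checking each validity diagonal entry against its comparison values:
WM (methods 1·2): 0.58 vs {0.08, 0.10, 0.40, 0.51} → pass.
HL (methods 1·2): 0.36 vs {0.10, 0.08, 0.18, 0.28} → pass.
Ext (methods 1·2): 0.59 vs {0.51, 0.40, 0.28, 0.18} → pass.
0 of 3 fail.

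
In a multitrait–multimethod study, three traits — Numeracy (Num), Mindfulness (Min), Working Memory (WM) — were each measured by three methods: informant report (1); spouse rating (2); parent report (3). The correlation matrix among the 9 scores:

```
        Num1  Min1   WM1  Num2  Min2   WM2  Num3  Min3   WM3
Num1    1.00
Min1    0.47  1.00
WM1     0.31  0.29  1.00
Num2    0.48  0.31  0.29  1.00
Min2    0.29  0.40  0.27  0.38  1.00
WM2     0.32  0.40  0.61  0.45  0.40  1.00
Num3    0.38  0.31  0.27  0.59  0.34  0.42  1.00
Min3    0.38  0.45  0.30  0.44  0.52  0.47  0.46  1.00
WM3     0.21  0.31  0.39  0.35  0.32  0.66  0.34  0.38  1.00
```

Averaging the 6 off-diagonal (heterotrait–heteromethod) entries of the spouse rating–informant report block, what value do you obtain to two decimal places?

0.31

HTHM values (method 2 × method 1): 0.31, 0.29, 0.29, 0.27, 0.32, 0.40; mean = 1.88/6 = 0.31.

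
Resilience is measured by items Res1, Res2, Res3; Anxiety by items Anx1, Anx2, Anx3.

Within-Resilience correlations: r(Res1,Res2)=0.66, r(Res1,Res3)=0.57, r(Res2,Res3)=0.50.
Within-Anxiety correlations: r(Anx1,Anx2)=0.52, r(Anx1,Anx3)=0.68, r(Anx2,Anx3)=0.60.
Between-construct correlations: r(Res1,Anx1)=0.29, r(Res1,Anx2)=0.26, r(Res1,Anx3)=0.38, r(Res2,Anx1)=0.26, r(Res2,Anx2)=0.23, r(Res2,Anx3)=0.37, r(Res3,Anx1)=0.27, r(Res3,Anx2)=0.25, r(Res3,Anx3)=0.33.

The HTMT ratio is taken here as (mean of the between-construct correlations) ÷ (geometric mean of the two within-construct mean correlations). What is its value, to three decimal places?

0.499

Mean heterotrait r = 2.64/9 = 0.2933.
Mean within-Res = 1.73/3 = 0.5767; mean within-Anx = 1.80/3 = 0.6000.
Geometric mean = √(0.5767 × 0.6000) = 0.5882.
HTMT = 0.2933 / 0.5882 = 0.499.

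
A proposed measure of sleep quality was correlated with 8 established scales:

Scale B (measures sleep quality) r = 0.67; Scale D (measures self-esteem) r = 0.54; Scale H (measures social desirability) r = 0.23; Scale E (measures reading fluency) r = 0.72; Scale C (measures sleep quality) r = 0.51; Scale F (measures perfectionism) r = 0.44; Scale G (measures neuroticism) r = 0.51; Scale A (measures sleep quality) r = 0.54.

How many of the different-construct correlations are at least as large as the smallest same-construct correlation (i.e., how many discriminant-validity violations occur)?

Convergent (same construct = sleep quality): Scale B, Scale C, Scale A.
Smallest convergent = 0.51. Discriminant values: 0.54, 0.23, 0.72, 0.44, 0.51; count ≥ 0.51 → 3.

3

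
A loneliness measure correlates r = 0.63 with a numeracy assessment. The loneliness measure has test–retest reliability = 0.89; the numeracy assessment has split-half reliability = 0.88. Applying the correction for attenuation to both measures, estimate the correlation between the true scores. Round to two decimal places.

0.71

r_true = r_obs / √(r_xx · r_yy) = 0.63 / √(0.89 × 0.88) = 0.63 / √0.7832 = 0.63 / 0.8850 ≈ 0.71.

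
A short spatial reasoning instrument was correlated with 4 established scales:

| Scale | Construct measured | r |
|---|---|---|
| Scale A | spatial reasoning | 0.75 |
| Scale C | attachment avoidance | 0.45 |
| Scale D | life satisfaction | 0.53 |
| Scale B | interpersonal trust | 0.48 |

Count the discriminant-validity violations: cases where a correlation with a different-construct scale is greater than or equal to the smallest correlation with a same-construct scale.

Convergent (same construct = spatial reasoning): Scale A.
Smallest convergent = 0.75. Discriminant values: 0.45, 0.53, 0.48; count ≥ 0.75 → 0.

0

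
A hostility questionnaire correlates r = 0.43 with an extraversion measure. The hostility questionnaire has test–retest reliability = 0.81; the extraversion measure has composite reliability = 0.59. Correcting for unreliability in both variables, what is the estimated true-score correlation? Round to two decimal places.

0.62

r_true = r_obs / √(r_xx · r_yy) = 0.43 / √(0.81 × 0.59) = 0.43 / √0.4779 = 0.43 / 0.6913 ≈ 0.62.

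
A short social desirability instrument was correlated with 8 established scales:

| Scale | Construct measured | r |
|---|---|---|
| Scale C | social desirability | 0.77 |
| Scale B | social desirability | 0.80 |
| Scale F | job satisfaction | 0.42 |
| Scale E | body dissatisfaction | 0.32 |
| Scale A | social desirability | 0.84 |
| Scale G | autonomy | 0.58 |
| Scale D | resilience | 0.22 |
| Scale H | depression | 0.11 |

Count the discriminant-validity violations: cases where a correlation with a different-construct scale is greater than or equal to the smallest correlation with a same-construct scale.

0

Convergent (same construct = social desirability): Scale C, Scale B, Scale A.
Smallest convergent = 0.77. Discriminant values: 0.42, 0.32, 0.58, 0.22, 0.11; count ≥ 0.77 → 0.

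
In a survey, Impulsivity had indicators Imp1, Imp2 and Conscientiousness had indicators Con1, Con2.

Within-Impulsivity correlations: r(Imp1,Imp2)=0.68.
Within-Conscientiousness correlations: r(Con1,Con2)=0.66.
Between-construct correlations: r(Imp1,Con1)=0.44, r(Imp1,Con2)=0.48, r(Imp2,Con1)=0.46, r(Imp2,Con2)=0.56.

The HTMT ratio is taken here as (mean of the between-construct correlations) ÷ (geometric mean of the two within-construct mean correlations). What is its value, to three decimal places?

0.724

Mean heterotrait r = 1.94/4 = 0.4850.
Mean within-Imp = 0.68/1 = 0.6800; mean within-Con = 0.66/1 = 0.6600.
Geometric mean = √(0.6800 × 0.6600) = 0.6699.
HTMT = 0.4850 / 0.6699 = 0.724.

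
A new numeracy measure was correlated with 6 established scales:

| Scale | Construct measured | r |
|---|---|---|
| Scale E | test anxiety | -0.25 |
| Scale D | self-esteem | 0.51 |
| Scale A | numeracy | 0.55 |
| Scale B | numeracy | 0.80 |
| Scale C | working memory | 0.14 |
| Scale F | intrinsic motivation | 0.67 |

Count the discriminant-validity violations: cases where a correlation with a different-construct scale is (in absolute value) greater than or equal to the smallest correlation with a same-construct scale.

1

Convergent (same construct = numeracy): Scale A, Scale B.
Smallest convergent = 0.55. Discriminant |r|: 0.25, 0.51, 0.14, 0.67; count ≥ 0.55 → 1.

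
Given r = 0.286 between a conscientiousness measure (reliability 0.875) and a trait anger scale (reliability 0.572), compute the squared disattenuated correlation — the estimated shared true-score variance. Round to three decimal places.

Disattenuated r = 0.286 / √(0.875 × 0.572) = 0.286 / 0.7075 = 0.4042.
Shared true-score variance = 0.4042² = 0.1634 ≈ 0.163.

0.163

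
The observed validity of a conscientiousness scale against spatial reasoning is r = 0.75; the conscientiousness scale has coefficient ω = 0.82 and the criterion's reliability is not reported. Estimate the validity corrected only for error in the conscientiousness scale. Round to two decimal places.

0.83

Single correction: r_c = r_obs / √r_xx = 0.75 / √0.82 = 0.75 / 0.9055 ≈ 0.83.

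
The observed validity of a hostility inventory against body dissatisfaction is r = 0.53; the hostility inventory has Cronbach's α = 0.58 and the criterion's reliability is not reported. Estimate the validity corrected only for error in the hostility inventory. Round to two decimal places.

0.70

Single correction: r_c = r_obs / √r_xx = 0.53 / √0.58 = 0.53 / 0.7616 ≈ 0.70.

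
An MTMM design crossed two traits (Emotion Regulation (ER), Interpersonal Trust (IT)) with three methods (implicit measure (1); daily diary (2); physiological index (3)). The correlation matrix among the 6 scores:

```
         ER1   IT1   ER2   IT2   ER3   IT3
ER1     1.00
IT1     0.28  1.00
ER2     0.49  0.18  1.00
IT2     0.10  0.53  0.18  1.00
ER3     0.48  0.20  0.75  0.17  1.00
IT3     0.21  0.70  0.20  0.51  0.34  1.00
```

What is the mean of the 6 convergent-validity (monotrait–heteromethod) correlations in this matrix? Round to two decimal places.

0.58

Convergent values: 0.49, 0.48, 0.75, 0.53, 0.70, 0.51; mean = 3.46/6 = 0.58.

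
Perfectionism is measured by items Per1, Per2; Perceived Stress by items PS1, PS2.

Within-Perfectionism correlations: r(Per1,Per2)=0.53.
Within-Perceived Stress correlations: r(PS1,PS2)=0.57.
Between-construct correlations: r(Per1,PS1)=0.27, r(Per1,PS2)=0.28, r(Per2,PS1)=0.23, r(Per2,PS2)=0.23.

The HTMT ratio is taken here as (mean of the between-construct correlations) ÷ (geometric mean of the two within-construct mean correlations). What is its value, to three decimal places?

Mean between = 1.01/4 = 0.2525.
Mean within-Per = 0.53/1 = 0.5300; mean within-PS = 0.57/1 = 0.5700.
Geometric mean = √(0.5300 × 0.5700) = 0.5496.
HTMT = 0.2525 / 0.5496 = 0.459.

0.459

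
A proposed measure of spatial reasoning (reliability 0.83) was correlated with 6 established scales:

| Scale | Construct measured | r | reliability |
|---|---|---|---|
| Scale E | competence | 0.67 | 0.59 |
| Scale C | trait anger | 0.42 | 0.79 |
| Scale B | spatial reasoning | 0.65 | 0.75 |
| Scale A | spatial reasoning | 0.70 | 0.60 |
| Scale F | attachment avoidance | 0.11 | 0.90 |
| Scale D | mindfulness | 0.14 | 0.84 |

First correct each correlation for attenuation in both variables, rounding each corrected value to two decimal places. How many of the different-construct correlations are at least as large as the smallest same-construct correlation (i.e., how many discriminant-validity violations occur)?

Disattenuated r (r / √(r_scale · r_new)):
  Scale E (disc): 0.67 / √(0.59·0.83) = 0.96
  Scale C (disc): 0.42 / √(0.79·0.83) = 0.52
  Scale B (conv): 0.65 / √(0.75·0.83) = 0.82
  Scale A (conv): 0.70 / √(0.60·0.83) = 0.99
  Scale F (disc): 0.11 / √(0.90·0.83) = 0.13
  Scale D (disc): 0.14 / √(0.84·0.83) = 0.17
Smallest convergent = 0.82. Discriminant values: 0.96, 0.52, 0.13, 0.17; count ≥ 0.82 → 1.

1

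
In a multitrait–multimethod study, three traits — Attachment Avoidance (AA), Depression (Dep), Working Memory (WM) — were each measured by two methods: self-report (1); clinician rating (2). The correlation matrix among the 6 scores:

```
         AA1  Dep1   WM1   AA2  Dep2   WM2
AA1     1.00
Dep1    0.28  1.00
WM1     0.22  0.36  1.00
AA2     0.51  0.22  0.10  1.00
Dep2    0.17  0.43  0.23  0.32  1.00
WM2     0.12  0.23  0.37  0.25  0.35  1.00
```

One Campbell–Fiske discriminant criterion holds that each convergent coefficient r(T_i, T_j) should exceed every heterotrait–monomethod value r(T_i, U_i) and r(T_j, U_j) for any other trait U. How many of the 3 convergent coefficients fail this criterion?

Checking each validity diagonal entry against its comparison values:
AA (methods 1·2): 0.51 vs {0.28, 0.32, 0.22, 0.25} → pass.
Dep (methods 1·2): 0.43 vs {0.28, 0.32, 0.36, 0.35} → pass.
WM (methods 1·2): 0.37 vs {0.22, 0.25, 0.36, 0.35} → pass.
0 of 3 fail.

0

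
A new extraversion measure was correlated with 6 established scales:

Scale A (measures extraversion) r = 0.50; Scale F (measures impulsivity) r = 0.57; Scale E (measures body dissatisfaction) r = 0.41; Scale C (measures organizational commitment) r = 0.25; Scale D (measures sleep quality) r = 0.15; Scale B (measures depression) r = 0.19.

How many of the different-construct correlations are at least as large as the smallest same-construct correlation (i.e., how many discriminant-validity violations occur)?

1

Convergent (same construct = extraversion): Scale A.
Smallest convergent = 0.50. Discriminant values: 0.57, 0.41, 0.25, 0.15, 0.19; count ≥ 0.50 → 1.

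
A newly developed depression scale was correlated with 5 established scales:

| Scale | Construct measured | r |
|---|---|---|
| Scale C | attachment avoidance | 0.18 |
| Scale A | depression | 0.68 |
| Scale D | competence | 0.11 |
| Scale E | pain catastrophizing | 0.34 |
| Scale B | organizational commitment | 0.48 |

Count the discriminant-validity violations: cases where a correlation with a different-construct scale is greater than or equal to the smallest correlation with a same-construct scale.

Convergent (same construct = depression): Scale A.
Smallest convergent = 0.68. Discriminant values: 0.18, 0.11, 0.34, 0.48; count ≥ 0.68 → 0.

0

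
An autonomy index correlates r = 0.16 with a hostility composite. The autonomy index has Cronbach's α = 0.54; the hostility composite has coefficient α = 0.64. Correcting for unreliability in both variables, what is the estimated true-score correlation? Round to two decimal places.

0.27

r_true = r_obs / √(r_xx · r_yy) = 0.16 / √(0.54 × 0.64) = 0.16 / √0.3456 = 0.16 / 0.5879 ≈ 0.27.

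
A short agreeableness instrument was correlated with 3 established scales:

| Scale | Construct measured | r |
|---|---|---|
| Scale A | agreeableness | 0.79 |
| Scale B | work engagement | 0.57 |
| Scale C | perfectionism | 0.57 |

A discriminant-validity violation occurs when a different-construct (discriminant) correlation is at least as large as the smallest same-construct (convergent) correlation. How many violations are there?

Convergent (same construct = agreeableness): Scale A.
Smallest convergent = 0.79. Discriminant values: 0.57, 0.57; count ≥ 0.79 → 0.

0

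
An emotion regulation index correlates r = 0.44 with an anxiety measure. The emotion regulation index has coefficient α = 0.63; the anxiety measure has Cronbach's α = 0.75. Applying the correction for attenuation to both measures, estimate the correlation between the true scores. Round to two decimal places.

0.64

r_true = r_obs / √(r_xx · r_yy) = 0.44 / √(0.63 × 0.75) = 0.44 / √0.4725 = 0.44 / 0.6874 ≈ 0.64.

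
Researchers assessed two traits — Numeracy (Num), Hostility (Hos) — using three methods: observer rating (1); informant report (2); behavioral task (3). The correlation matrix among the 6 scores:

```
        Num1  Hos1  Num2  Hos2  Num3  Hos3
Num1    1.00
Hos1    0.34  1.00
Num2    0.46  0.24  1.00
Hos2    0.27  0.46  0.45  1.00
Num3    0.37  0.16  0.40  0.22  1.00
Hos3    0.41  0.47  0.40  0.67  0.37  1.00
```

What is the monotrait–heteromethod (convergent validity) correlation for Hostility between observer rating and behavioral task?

Same trait (Hos), different methods: r(Hos1, Hos3) = 0.47.

0.47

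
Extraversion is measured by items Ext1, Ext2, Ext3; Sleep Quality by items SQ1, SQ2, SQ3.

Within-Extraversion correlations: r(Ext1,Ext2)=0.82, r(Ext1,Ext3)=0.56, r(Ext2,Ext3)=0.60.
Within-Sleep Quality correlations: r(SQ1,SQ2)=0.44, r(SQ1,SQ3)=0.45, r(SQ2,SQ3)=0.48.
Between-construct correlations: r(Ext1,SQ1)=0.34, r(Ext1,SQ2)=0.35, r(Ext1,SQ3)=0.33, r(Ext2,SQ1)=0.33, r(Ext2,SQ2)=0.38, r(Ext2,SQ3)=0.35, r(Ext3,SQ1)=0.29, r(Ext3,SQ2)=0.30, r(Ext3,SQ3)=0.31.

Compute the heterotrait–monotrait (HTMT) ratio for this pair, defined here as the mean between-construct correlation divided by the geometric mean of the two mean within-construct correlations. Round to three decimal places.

0.603

Mean heterotrait r = 2.98/9 = 0.3311.
Mean within-Ext = 1.98/3 = 0.6600; mean within-SQ = 1.37/3 = 0.4567.
Geometric mean = √(0.6600 × 0.4567) = 0.5490.
HTMT = 0.3311 / 0.5490 = 0.603.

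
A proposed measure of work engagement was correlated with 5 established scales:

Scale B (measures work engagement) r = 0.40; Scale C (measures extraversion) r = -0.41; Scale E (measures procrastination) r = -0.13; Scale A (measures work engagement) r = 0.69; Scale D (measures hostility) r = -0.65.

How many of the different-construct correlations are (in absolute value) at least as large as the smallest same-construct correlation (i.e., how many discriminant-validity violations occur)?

2

Convergent (same construct = work engagement): Scale B, Scale A.
Smallest convergent = 0.40. Discriminant |r|: 0.41, 0.13, 0.65; count ≥ 0.40 → 2.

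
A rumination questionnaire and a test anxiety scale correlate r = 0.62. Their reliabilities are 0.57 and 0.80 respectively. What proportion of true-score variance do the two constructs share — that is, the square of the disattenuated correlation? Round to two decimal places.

0.84

Disattenuated r = 0.62 / √(0.57 × 0.80) = 0.62 / 0.6753 = 0.9181.
Shared true-score variance = 0.9181² = 0.8429 ≈ 0.84.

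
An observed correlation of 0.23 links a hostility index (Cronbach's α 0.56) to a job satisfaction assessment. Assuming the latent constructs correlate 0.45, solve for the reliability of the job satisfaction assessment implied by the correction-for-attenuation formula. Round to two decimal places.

0.47

r_true = r_obs / √(r_xx · r_yy) ⇒ 0.45 = 0.23 / √(0.56 · r_yy).
√(0.56 · r_yy) = 0.23 / 0.45 = 0.5111; 0.56 · r_yy = 0.2612; r_yy = 0.2612 / 0.56 ≈ 0.47.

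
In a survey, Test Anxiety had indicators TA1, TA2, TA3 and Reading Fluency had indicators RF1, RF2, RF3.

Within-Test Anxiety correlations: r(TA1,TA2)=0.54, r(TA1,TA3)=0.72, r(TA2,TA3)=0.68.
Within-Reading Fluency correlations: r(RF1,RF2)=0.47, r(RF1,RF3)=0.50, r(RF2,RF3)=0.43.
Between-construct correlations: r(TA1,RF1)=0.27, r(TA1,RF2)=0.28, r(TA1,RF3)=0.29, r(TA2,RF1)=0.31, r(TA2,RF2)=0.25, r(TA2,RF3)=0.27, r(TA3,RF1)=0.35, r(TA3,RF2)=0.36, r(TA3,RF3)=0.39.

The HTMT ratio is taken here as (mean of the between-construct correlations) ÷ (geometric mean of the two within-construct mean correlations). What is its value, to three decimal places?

0.560

Mean between = 2.77/9 = 0.3078.
Mean within-TA = 1.94/3 = 0.6467; mean within-RF = 1.40/3 = 0.4667.
Geometric mean = √(0.6467 × 0.4667) = 0.5494.
HTMT = 0.3078 / 0.5494 = 0.560.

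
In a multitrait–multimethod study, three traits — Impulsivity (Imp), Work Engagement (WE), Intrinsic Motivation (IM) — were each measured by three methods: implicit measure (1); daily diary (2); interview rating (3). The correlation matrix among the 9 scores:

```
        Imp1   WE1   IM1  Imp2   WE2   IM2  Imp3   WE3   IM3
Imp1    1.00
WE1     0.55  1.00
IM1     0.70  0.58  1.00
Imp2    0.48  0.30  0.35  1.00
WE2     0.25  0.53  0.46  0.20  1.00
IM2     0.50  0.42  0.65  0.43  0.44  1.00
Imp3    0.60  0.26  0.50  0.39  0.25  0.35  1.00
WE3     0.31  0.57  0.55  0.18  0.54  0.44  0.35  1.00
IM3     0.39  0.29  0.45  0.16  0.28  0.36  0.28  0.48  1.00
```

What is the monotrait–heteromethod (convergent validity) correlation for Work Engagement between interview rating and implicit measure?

0.57

Same trait (WE), different methods: r(WE3, WE1) = 0.57.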